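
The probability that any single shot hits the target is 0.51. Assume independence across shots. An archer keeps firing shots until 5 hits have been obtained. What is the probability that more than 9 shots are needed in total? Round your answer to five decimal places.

0.47540

Needing more than 9 shots ⇔ fewer than 5 successes in the first 9. With X ~ Binomial(9, 0.51), P(Y > 9) = P(X ≤ 4).
  k=0: C(9,0)·0.51^0·0.49^9 = 0.0016284
  k=1: C(9,1)·0.51^1·0.49^8 = 0.0152539
  k=2: C(9,2)·0.51^2·0.49^7 = 0.0635061
  k=3: C(9,3)·0.51^3·0.49^6 = 0.1542291
  k=4: C(9,4)·0.51^4·0.49^5 = 0.2407862
P(X ≤ 4) = 0.4754037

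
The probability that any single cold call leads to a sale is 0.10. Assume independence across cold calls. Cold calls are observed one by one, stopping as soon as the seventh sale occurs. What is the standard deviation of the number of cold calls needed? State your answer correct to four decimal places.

Y = total cold calls until the seventh success; negative binomial with r=7, p=0.10.
SD(Y) = √[r(1−p)/p²] = √(630.000000) = 25.099801

25.0998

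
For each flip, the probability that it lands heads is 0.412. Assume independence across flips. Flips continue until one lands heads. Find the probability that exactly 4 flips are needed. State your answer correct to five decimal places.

Geometric (trials to first success), p = 0.412.
P(Y = 4) = (1−p)^3 · p = 0.2033 · 0.412 = 0.0837586

0.08376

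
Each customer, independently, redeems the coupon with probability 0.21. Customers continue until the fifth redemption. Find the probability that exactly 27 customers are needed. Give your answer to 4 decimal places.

0.0342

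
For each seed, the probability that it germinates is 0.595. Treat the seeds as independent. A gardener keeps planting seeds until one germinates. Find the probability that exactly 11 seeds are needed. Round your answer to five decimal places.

0.00007

Geometric (trials to first success), p = 0.595.
P(Y = 11) = (1−p)^10 · p = 0.00011873 · 0.595 = 0.0000706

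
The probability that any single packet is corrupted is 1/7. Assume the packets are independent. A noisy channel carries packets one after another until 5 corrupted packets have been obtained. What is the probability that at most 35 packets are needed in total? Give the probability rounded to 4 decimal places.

0.5731

Finishing within 35 packets ⇔ at least 5 successes in the first 35. With X ~ Binomial(35, 0.142857), P(Y ≤ 35) = 1 − P(X ≤ 4).
  k=0: C(35,0)·0.142857^0·0.857143^35 = 0.004538
  k=1: C(35,1)·0.142857^1·0.857143^34 = 0.026472
  k=2: C(35,2)·0.142857^2·0.857143^33 = 0.075003
  k=3: C(35,3)·0.142857^3·0.857143^32 = 0.137505
  k=4: C(35,4)·0.142857^4·0.857143^31 = 0.183340
1 − 0.426857 = 0.573143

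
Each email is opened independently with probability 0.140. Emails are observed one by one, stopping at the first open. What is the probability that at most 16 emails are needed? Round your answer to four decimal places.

0.9105

Y = number of emails to the first success; geometric, p = 0.14.
P(Y ≤ 16) = 1 − (1−p)^16 = 1 − 0.089531 = 0.910469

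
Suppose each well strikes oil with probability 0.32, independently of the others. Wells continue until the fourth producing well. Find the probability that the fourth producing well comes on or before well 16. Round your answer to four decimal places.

Finishing within 16 wells ⇔ at least 4 successes in the first 16. With X ~ Binomial(16, 0.32), P(Y ≤ 16) = 1 − P(X ≤ 3).
  k=0: C(16,0)·0.32^0·0.68^16 = 0.002090
  k=1: C(16,1)·0.32^1·0.68^15 = 0.015736
  k=2: C(16,2)·0.32^2·0.68^14 = 0.055540
  k=3: C(16,3)·0.32^3·0.68^13 = 0.121970
1 − 0.195337 = 0.804663

0.8047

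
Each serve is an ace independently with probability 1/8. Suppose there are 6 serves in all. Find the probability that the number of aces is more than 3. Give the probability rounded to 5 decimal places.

X ~ Binomial(6, 0.125); P(X ≥ 4) = Σ C(6,k) p^k (1−p)^(6−k) over k:
  k=4: C(6,4)·0.125^4·0.875^2 = 0.0028038
  k=5: C(6,5)·0.125^5·0.875^1 = 0.0001602
  k=6: C(6,6)·0.125^6·0.875^0 = 0.0000038
Total = 0.0029678

0.00297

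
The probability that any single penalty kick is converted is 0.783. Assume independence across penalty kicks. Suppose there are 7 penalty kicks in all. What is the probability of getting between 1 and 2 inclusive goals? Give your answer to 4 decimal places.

X ~ Binomial(7, 0.783); P(1 ≤ X ≤ 2) = Σ C(7,k) p^k (1−p)^(7−k) over k:
  k=1: C(7,1)·0.783^1·0.217^6 = 0.000572
  k=2: C(7,2)·0.783^2·0.217^5 = 0.006195
Total = 0.006767

0.0068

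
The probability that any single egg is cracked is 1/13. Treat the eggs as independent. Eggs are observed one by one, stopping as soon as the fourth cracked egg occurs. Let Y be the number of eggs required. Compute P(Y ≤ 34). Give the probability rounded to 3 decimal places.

Finishing within 34 eggs ⇔ at least 4 successes in the first 34. With X ~ Binomial(34, 0.076923), P(Y ≤ 34) = 1 − P(X ≤ 3).
  k=0: C(34,0)·0.076923^0·0.923077^34 = 0.06578
  k=1: C(34,1)·0.076923^1·0.923077^33 = 0.18637
  k=2: C(34,2)·0.076923^2·0.923077^32 = 0.25626
  k=3: C(34,3)·0.076923^3·0.923077^31 = 0.22779
1 − 0.73621 = 0.26379

0.264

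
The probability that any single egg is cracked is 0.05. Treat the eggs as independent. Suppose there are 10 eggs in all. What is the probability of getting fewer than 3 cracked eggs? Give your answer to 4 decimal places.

X ~ Binomial(10, 0.05); P(X ≤ 2) = Σ C(10,k) p^k (1−p)^(10−k) over k:
  k=0: C(10,0)·0.05^0·0.95^10 = 0.598737
  k=1: C(10,1)·0.05^1·0.95^9 = 0.315125
  k=2: C(10,2)·0.05^2·0.95^8 = 0.074635
Total = 0.988496

0.9885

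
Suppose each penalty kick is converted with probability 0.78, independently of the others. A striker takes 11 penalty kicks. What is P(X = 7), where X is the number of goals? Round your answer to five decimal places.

X ~ Binomial(n=11, p=0.78).
P(X=7) = C(11,7) · p^7 · (1−p)^4
= 330 · 0.17566 · 0.0023426 = 0.1357897

0.13579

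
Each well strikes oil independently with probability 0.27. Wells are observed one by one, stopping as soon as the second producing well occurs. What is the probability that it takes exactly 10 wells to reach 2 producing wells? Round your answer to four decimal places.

Y = trial on which the second success occurs; negative binomial, r=2, p=0.27.
P(Y=10) = C(9,1) · p^2 · (1−p)^8
= 9 · 0.0729 · 0.080646 = 0.052912

0.0529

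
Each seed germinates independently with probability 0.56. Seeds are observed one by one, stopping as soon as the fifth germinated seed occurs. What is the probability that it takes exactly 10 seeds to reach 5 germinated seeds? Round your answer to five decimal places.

0.11444

Y = trial on which the fifth success occurs; negative binomial, r=5, p=0.56.
P(Y=10) = C(9,4) · p^5 · (1−p)^5
= 126 · 0.055073 · 0.016492 = 0.1144390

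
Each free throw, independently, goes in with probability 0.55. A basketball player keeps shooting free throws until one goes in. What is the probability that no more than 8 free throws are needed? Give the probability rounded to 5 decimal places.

Y = number of free throws to the first success; geometric, p = 0.55.
P(Y ≤ 8) = 1 − (1−p)^8 = 1 − 0.0016815 = 0.9983185

0.99832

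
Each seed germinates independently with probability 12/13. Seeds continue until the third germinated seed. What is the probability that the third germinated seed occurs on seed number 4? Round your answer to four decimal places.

Y = trial on which the third success occurs; negative binomial, r=3, p=0.923077.
P(Y=4) = C(3,2) · p^3 · (1−p)^1
= 3 · 0.78653 · 0.076923 = 0.181506

0.1815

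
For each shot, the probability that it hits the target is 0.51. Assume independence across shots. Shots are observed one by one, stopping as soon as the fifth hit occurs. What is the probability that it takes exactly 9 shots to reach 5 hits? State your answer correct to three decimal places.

Y = trial on which the fifth success occurs; negative binomial, r=5, p=0.51.
P(Y=9) = C(8,4) · p^5 · (1−p)^4
= 70 · 0.034503 · 0.057648 = 0.13923

0.139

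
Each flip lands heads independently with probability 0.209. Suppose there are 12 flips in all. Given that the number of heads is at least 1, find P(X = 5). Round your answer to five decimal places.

0.06510

X ~ Binomial(12, 0.209). Want P(X=5 | X≥1) = P(X=5) / P(X≥1).
P(X=5) = C(12,5)·0.209^5·0.791^7 = 0.0611916
P(X≥1) = 1 − 0.0599954 = 0.9400046
Ratio = 0.0611916 / 0.9400046 = 0.0650972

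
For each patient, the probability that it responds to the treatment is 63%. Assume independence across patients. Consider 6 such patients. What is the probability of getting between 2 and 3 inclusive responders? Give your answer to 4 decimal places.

0.3649

X ~ Binomial(6, 0.63); P(2 ≤ X ≤ 3) = Σ C(6,k) p^k (1−p)^(6−k) over k:
  k=2: C(6,2)·0.63^2·0.37^4 = 0.111578
  k=3: C(6,3)·0.63^3·0.37^3 = 0.253313
Total = 0.364891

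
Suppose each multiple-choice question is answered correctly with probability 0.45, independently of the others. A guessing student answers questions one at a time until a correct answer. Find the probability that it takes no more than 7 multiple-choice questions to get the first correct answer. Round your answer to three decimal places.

0.985

Y = number of multiple-choice questions to the first success; geometric, p = 0.45.
P(Y ≤ 7) = 1 − (1−p)^7 = 1 − 0.01522 = 0.98478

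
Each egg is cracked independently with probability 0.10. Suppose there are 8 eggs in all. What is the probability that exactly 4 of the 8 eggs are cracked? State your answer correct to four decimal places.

0.0046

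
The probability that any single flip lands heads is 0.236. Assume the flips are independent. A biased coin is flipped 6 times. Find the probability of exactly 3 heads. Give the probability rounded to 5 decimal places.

X ~ Binomial(n=6, p=0.236).
P(X=3) = C(6,3) · p^3 · (1−p)^3
= 20 · 0.013144 · 0.44594 = 0.1172320

0.11723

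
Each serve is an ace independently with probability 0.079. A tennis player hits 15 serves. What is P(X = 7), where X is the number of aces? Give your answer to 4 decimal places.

0.0001

X ~ Binomial(n=15, p=0.079).
P(X=7) = C(15,7) · p^7 · (1−p)^8
= 6435 · 1.9204e-08 · 0.5177 = 0.000064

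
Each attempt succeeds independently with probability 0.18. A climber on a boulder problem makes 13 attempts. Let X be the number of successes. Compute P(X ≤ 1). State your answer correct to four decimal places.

0.2920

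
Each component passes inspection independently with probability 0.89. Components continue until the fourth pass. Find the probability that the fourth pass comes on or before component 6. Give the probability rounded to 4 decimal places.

Finishing within 6 components ⇔ at least 4 successes in the first 6. With X ~ Binomial(6, 0.89), P(Y ≤ 6) = 1 − P(X ≤ 3).
  k=0: C(6,0)·0.89^0·0.11^6 = 0.000002
  k=1: C(6,1)·0.89^1·0.11^5 = 0.000086
  k=2: C(6,2)·0.89^2·0.11^4 = 0.001740
  k=3: C(6,3)·0.89^3·0.11^3 = 0.018766
1 − 0.020594 = 0.979406

0.9794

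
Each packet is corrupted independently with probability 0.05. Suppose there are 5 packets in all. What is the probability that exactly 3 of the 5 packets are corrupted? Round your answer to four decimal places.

0.0011

X ~ Binomial(n=5, p=0.05).
P(X=3) = C(5,3) · p^3 · (1−p)^2
= 10 · 0.000125 · 0.9025 = 0.001128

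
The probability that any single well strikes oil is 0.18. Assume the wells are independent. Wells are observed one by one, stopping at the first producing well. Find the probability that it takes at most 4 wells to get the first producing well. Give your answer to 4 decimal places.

Y = number of wells to the first success; geometric, p = 0.18.
P(Y ≤ 4) = 1 − (1−p)^4 = 1 − 0.452122 = 0.547878

0.5479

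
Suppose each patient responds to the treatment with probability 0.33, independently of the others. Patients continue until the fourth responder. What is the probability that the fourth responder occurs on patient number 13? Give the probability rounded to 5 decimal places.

0.07098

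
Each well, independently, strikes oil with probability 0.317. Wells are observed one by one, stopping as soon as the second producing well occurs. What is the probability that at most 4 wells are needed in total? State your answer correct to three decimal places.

0.378

Finishing within 4 wells ⇔ at least 2 successes in the first 4. With X ~ Binomial(4, 0.317), P(Y ≤ 4) = 1 − P(X ≤ 1).
  k=0: C(4,0)·0.317^0·0.683^4 = 0.21761
  k=1: C(4,1)·0.317^1·0.683^3 = 0.40400
1 − 0.62161 = 0.37839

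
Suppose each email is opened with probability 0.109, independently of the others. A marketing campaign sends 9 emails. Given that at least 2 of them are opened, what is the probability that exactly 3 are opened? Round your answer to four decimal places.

0.2123

X ~ Binomial(9, 0.109). Want P(X=3 | X≥2) = P(X=3) / P(X≥2).
P(X=3) = C(9,3)·0.109^3·0.891^6 = 0.054428
P(X≥2) = 1 − 0.353915 − 0.389664 = 0.256420
Ratio = 0.054428 / 0.256420 = 0.212262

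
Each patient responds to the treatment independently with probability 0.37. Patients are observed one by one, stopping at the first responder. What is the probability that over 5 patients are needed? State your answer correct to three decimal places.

Y = number of patients to the first success; geometric, p = 0.37.
P(Y > 5) = P(first 5 all fail) = (1−p)^5 = 0.09924

0.099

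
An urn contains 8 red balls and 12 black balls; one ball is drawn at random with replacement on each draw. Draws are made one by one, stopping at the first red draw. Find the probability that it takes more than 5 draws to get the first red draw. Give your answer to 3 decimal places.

Y = number of draws to the first success; geometric, p = 0.40.
P(Y > 5) = P(first 5 all fail) = (1−p)^5 = 0.07776

0.078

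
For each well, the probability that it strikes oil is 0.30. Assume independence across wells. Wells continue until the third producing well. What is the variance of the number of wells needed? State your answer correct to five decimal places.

23.33333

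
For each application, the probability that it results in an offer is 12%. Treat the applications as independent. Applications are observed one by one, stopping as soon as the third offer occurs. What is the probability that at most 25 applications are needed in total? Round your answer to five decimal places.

0.59118

Finishing within 25 applications ⇔ at least 3 successes in the first 25. With X ~ Binomial(25, 0.12), P(Y ≤ 25) = 1 − P(X ≤ 2).
  k=0: C(25,0)·0.12^0·0.88^25 = 0.0409324
  k=1: C(25,1)·0.12^1·0.88^24 = 0.1395421
  k=2: C(25,2)·0.12^2·0.88^23 = 0.2283417
1 − 0.4088162 = 0.5911838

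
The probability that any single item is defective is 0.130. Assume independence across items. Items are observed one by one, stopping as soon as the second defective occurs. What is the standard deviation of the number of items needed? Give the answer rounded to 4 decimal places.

Y = total items until the second success; negative binomial with r=2, p=0.13.
SD(Y) = √[r(1−p)/p²] = √(102.958580) = 10.146851

10.1469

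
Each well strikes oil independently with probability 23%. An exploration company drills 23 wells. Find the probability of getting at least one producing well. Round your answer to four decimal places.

0.9975

P(at least one) = 1 − P(none) = 1 − (1 − 0.23)^23
= 1 − 0.002451 = 0.997549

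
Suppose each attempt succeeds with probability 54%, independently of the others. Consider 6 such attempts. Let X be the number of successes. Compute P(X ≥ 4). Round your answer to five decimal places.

X ~ Binomial(6, 0.54); P(X ≥ 4) = Σ C(6,k) p^k (1−p)^(6−k) over k:
  k=4: C(6,4)·0.54^4·0.46^2 = 0.2698870
  k=5: C(6,5)·0.54^5·0.46^1 = 0.1267295
  k=6: C(6,6)·0.54^6·0.46^0 = 0.0247949
Total = 0.4214115

0.42141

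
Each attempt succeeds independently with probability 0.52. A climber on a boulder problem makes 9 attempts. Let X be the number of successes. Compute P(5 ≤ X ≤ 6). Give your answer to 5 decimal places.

X ~ Binomial(9, 0.52); P(5 ≤ X ≤ 6) = Σ C(9,k) p^k (1−p)^(9−k) over k:
  k=5: C(9,5)·0.52^5·0.48^4 = 0.2543034
  k=6: C(9,6)·0.52^6·0.48^3 = 0.1836636
Total = 0.4379670

0.43797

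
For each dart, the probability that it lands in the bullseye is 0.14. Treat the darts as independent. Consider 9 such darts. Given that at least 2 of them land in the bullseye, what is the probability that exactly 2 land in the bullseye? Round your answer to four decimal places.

0.6714

X ~ Binomial(9, 0.14). Want P(X=2 | X≥2) = P(X=2) / P(X≥2).
P(X=2) = C(9,2)·0.14^2·0.86^7 = 0.245498
P(X≥2) = 1 − 0.257327 − 0.377015 = 0.365658
Ratio = 0.245498 / 0.365658 = 0.671387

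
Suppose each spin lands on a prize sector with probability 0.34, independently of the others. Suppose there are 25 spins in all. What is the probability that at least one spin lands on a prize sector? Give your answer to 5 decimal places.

P(at least one) = 1 − P(none) = 1 − (1 − 0.34)^25
= 1 − 0.0000308 = 0.9999692

0.99997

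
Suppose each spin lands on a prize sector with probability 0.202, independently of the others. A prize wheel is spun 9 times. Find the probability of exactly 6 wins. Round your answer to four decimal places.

0.0029

X ~ Binomial(n=9, p=0.202).
P(X=6) = C(9,6) · p^6 · (1−p)^3
= 84 · 6.7937e-05 · 0.50817 = 0.002900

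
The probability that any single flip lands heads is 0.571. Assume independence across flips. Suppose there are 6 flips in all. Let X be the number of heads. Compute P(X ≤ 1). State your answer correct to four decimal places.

0.0560

X ~ Binomial(6, 0.571); P(X ≤ 1) = Σ C(6,k) p^k (1−p)^(6−k) over k:
  k=0: C(6,0)·0.571^0·0.429^6 = 0.006234
  k=1: C(6,1)·0.571^1·0.429^5 = 0.049782
Total = 0.056016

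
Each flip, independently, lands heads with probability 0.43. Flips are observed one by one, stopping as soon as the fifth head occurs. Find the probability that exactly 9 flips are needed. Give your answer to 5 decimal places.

Y = trial on which the fifth success occurs; negative binomial, r=5, p=0.43.
P(Y=9) = C(8,4) · p^5 · (1−p)^4
= 70 · 0.014701 · 0.10556 = 0.1086275

0.10863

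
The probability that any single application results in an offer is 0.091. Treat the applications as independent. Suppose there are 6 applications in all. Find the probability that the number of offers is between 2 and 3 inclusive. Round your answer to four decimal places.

0.0961

X ~ Binomial(6, 0.091); P(2 ≤ X ≤ 3) = Σ C(6,k) p^k (1−p)^(6−k) over k:
  k=2: C(6,2)·0.091^2·0.909^4 = 0.084807
  k=3: C(6,3)·0.091^3·0.909^3 = 0.011320
Total = 0.096127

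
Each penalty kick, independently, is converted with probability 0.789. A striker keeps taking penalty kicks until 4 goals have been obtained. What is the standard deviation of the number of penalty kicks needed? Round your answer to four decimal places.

1.1644

Y = total penalty kicks until the fourth success; negative binomial with r=4, p=0.789.
SD(Y) = √[r(1−p)/p²] = √(1.355778) = 1.164379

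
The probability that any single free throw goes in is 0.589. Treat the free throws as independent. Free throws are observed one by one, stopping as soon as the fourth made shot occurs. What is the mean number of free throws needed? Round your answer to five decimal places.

6.79117

Y = total free throws until the fourth success; negative binomial with r=4, p=0.589.
E[Y] = r / p = 4 / 0.589 = 6.7911715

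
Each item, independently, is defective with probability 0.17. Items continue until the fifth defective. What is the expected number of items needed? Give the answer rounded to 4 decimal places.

Y = total items until the fifth success; negative binomial with r=5, p=0.17.
E[Y] = r / p = 5 / 0.17 = 29.411765

29.4118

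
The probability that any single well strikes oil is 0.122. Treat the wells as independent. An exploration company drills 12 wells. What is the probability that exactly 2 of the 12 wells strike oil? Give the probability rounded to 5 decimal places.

0.26743

X ~ Binomial(n=12, p=0.122).
P(X=2) = C(12,2) · p^2 · (1−p)^10
= 66 · 0.014884 · 0.27224 = 0.2674292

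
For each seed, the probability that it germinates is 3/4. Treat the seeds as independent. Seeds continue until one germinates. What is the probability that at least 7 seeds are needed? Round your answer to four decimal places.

0.0002

Y = number of seeds to the first success; geometric, p = 0.75.
P(Y > 6) = P(first 6 all fail) = (1−p)^6 = 0.000244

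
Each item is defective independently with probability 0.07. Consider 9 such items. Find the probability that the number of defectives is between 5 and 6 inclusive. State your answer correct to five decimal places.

X ~ Binomial(9, 0.07); P(5 ≤ X ≤ 6) = Σ C(9,k) p^k (1−p)^(9−k) over k:
  k=5: C(9,5)·0.07^5·0.93^4 = 0.0001584
  k=6: C(9,6)·0.07^6·0.93^3 = 0.0000079
Total = 0.0001664

0.00017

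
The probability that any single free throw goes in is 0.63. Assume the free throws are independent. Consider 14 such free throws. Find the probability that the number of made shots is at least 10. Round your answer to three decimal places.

0.362

X ~ Binomial(14, 0.63); P(X ≥ 10) = Σ C(14,k) p^k (1−p)^(14−k) over k:
  k=10: C(14,10)·0.63^10·0.37^4 = 0.18478
  k=11: C(14,11)·0.63^11·0.37^3 = 0.11441
  k=12: C(14,12)·0.63^12·0.37^2 = 0.04870
  k=13: C(14,13)·0.63^13·0.37^1 = 0.01276
  k=14: C(14,14)·0.63^14·0.37^0 = 0.00155
Total = 0.36219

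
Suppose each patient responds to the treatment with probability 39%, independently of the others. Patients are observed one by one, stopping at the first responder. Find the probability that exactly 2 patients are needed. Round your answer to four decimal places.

Geometric (trials to first success), p = 0.39.
P(Y = 2) = (1−p)^1 · p = 0.61 · 0.39 = 0.237900

0.2379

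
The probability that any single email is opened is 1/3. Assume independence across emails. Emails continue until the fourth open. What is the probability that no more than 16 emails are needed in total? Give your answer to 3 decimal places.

Finishing within 16 emails ⇔ at least 4 successes in the first 16. With X ~ Binomial(16, 0.333333), P(Y ≤ 16) = 1 − P(X ≤ 3).
  k=0: C(16,0)·0.333333^0·0.666667^16 = 0.00152
  k=1: C(16,1)·0.333333^1·0.666667^15 = 0.01218
  k=2: C(16,2)·0.333333^2·0.666667^14 = 0.04567
  k=3: C(16,3)·0.333333^3·0.666667^13 = 0.10657
1 − 0.16595 = 0.83405

0.834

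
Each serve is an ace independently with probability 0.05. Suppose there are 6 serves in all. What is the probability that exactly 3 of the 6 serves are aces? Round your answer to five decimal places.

X ~ Binomial(n=6, p=0.05).
P(X=3) = C(6,3) · p^3 · (1−p)^3
= 20 · 0.000125 · 0.85737 = 0.0021434

0.00214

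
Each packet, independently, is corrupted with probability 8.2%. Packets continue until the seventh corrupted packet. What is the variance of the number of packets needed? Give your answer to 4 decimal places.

Y = total packets until the seventh success; negative binomial with r=7, p=0.082.
Var(Y) = r(1−p)/p² = 7·0.918 / 0.082² = 955.681142

955.6811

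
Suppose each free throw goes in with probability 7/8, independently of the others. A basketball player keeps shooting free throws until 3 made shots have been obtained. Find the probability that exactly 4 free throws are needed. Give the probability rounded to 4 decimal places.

Y = trial on which the third success occurs; negative binomial, r=3, p=0.875.
P(Y=4) = C(3,2) · p^3 · (1−p)^1
= 3 · 0.66992 · 0.125 = 0.251221

0.2512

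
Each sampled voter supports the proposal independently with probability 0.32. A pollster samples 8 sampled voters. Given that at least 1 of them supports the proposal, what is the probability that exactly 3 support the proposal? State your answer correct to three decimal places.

X ~ Binomial(8, 0.32). Want P(X=3 | X≥1) = P(X=3) / P(X≥1).
P(X=3) = C(8,3)·0.32^3·0.68^5 = 0.26680
P(X≥1) = 1 − 0.04572 = 0.95428
Ratio = 0.26680 / 0.95428 = 0.27958

0.280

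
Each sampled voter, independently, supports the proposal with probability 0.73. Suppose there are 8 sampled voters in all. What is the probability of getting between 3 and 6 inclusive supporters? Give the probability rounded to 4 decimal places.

0.6743

X ~ Binomial(8, 0.73); P(3 ≤ X ≤ 6) = Σ C(8,k) p^k (1−p)^(8−k) over k:
  k=3: C(8,3)·0.73^3·0.27^5 = 0.031259
  k=4: C(8,4)·0.73^4·0.27^4 = 0.105644
  k=5: C(8,5)·0.73^5·0.27^3 = 0.228504
  k=6: C(8,6)·0.73^6·0.27^2 = 0.308903
Total = 0.674310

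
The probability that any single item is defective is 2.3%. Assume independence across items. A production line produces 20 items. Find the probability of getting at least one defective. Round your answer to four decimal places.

P(at least one) = 1 − P(none) = 1 − (1 − 0.023)^20
= 1 − 0.627901 = 0.372099

0.3721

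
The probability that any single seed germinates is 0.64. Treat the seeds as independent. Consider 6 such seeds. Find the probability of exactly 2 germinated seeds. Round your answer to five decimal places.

X ~ Binomial(n=6, p=0.64).
P(X=2) = C(6,2) · p^2 · (1−p)^4
= 15 · 0.4096 · 0.016796 = 0.1031956

0.10320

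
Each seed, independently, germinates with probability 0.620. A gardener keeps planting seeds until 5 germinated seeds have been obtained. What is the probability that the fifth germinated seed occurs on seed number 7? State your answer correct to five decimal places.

0.19843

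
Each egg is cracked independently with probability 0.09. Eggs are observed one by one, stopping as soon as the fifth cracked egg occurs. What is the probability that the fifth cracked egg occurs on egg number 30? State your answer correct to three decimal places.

Y = trial on which the fifth success occurs; negative binomial, r=5, p=0.09.
P(Y=30) = C(29,4) · p^5 · (1−p)^25
= 23751 · 5.9049e-06 · 0.094631 = 0.01327

0.013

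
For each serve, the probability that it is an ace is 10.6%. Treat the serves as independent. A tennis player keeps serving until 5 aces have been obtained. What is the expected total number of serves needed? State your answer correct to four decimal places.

47.1698

Y = total serves until the fifth success; negative binomial with r=5, p=0.106.
E[Y] = r / p = 5 / 0.106 = 47.169811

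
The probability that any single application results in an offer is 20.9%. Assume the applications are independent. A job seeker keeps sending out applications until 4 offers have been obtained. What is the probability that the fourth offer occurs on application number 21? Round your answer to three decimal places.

0.040

Y = trial on which the fourth success occurs; negative binomial, r=4, p=0.209.
P(Y=21) = C(20,3) · p^4 · (1−p)^17
= 1140 · 0.001908 · 0.018578 = 0.04041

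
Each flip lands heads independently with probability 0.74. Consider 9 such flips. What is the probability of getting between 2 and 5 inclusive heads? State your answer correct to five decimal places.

X ~ Binomial(9, 0.74); P(2 ≤ X ≤ 5) = Σ C(9,k) p^k (1−p)^(9−k) over k:
  k=2: C(9,2)·0.74^2·0.26^7 = 0.0015834
  k=3: C(9,3)·0.74^3·0.26^6 = 0.0105151
  k=4: C(9,4)·0.74^4·0.26^5 = 0.0448915
  k=5: C(9,5)·0.74^5·0.26^4 = 0.1277681
Total = 0.1847581

0.18476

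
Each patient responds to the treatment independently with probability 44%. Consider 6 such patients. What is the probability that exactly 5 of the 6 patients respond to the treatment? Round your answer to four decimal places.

X ~ Binomial(n=6, p=0.44).
P(X=5) = C(6,5) · p^5 · (1−p)^1
= 6 · 0.016492 · 0.56 = 0.055412

0.0554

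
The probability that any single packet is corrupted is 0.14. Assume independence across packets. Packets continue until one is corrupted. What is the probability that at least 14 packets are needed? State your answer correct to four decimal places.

0.1408

Y = number of packets to the first success; geometric, p = 0.14.
P(Y > 13) = P(first 13 all fail) = (1−p)^13 = 0.140760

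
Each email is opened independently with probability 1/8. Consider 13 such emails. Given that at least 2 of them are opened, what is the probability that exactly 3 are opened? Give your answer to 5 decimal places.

X ~ Binomial(13, 0.125). Want P(X=3 | X≥2) = P(X=3) / P(X≥2).
P(X=3) = C(13,3)·0.125^3·0.875^10 = 0.1469524
P(X≥2) = 1 − 0.1762401 − 0.3273030 = 0.4964569
Ratio = 0.1469524 / 0.4964569 = 0.2960023

0.29600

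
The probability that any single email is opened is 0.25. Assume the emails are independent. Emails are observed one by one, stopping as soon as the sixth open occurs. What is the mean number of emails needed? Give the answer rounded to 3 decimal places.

24.000

Y = total emails until the sixth success; negative binomial with r=6, p=0.25.
E[Y] = r / p = 6 / 0.25 = 24.00000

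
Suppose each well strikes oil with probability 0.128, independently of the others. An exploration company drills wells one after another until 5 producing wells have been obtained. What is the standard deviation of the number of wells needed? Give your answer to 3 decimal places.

16.313

Y = total wells until the fifth success; negative binomial with r=5, p=0.128.
SD(Y) = √[r(1−p)/p²] = √(266.11328) = 16.31298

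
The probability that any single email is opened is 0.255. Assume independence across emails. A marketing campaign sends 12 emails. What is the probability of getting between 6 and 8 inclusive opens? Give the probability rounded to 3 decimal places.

0.059

X ~ Binomial(12, 0.255); P(6 ≤ X ≤ 8) = Σ C(12,k) p^k (1−p)^(12−k) over k:
  k=6: C(12,6)·0.255^6·0.745^6 = 0.04344
  k=7: C(12,7)·0.255^7·0.745^5 = 0.01274
  k=8: C(12,8)·0.255^8·0.745^4 = 0.00273
Total = 0.05891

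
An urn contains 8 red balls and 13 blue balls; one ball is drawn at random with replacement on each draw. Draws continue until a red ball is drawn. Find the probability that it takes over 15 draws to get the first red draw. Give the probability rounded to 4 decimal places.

Y = number of draws to the first success; geometric, p = 0.380952.
P(Y > 15) = P(first 15 all fail) = (1−p)^15 = 0.000751

0.0008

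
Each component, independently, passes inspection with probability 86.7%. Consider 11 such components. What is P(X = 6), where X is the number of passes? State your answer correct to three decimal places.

X ~ Binomial(n=11, p=0.867).
P(X=6) = C(11,6) · p^6 · (1−p)^5
= 462 · 0.42473 · 4.1616e-05 = 0.00817

0.008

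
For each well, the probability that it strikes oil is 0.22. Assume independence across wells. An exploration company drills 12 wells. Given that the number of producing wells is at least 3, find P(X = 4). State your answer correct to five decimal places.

0.31069

X ~ Binomial(12, 0.22). Want P(X=4 | X≥3) = P(X=4) / P(X≥3).
P(X=4) = C(12,4)·0.22^4·0.78^8 = 0.1588740
P(X≥3) = 1 − 0.0507149 − 0.1716503 − 0.2662780 = 0.5113568
Ratio = 0.1588740 / 0.5113568 = 0.3106910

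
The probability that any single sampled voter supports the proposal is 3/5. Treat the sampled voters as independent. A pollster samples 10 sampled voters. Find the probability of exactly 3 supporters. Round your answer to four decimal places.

X ~ Binomial(n=10, p=0.60).
P(X=3) = C(10,3) · p^3 · (1−p)^7
= 120 · 0.216 · 0.0016384 = 0.042467

0.0425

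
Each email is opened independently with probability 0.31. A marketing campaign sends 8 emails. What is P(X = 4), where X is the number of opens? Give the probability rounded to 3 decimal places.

0.147

X ~ Binomial(n=8, p=0.31).
P(X=4) = C(8,4) · p^4 · (1−p)^4
= 70 · 0.0092352 · 0.22667 = 0.14653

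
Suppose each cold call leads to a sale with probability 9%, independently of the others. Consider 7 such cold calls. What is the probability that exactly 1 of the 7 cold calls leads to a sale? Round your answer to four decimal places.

0.3578

X ~ Binomial(n=7, p=0.09).
P(X=1) = C(7,1) · p^1 · (1−p)^6
= 7 · 0.09 · 0.56787 = 0.357758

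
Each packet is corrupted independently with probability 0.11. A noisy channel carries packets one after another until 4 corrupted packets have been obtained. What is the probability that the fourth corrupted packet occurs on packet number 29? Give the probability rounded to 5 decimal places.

0.02604

Y = trial on which the fourth success occurs; negative binomial, r=4, p=0.11.
P(Y=29) = C(28,3) · p^4 · (1−p)^25
= 3276 · 0.00014641 · 0.054294 = 0.0260414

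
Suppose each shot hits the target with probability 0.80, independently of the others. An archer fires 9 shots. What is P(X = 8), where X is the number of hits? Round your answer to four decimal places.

0.3020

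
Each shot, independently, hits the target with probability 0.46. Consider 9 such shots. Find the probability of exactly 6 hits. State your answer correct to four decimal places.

X ~ Binomial(n=9, p=0.46).
P(X=6) = C(9,6) · p^6 · (1−p)^3
= 84 · 0.0094743 · 0.15746 = 0.125316

0.1253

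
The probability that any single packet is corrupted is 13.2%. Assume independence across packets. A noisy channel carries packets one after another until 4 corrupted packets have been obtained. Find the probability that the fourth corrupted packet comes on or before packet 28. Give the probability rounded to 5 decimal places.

Finishing within 28 packets ⇔ at least 4 successes in the first 28. With X ~ Binomial(28, 0.132), P(Y ≤ 28) = 1 − P(X ≤ 3).
  k=0: C(28,0)·0.132^0·0.868^28 = 0.0189912
  k=1: C(28,1)·0.132^1·0.868^27 = 0.0808657
  k=2: C(28,2)·0.132^2·0.868^26 = 0.1660170
  k=3: C(28,3)·0.132^3·0.868^25 = 0.2188058
1 − 0.4846797 = 0.5153203

0.51532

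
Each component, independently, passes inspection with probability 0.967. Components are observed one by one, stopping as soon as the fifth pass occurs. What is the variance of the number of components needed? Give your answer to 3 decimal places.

Y = total components until the fifth success; negative binomial with r=5, p=0.967.
Var(Y) = r(1−p)/p² = 5·0.033 / 0.967² = 0.17645

0.176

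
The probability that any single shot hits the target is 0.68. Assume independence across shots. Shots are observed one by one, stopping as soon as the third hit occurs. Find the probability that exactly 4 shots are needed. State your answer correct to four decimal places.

0.3019

Y = trial on which the third success occurs; negative binomial, r=3, p=0.68.
P(Y=4) = C(3,2) · p^3 · (1−p)^1
= 3 · 0.31443 · 0.32 = 0.301855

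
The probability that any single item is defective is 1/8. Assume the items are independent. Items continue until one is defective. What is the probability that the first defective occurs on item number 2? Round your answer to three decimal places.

Geometric (trials to first success), p = 0.125.
P(Y = 2) = (1−p)^1 · p = 0.875 · 0.125 = 0.10938

0.109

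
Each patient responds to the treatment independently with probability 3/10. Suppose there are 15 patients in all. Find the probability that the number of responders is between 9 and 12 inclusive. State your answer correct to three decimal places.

0.015

X ~ Binomial(15, 0.30); P(9 ≤ X ≤ 12) = Σ C(15,k) p^k (1−p)^(15−k) over k:
  k=9: C(15,9)·0.30^9·0.70^6 = 0.01159
  k=10: C(15,10)·0.30^10·0.70^5 = 0.00298
  k=11: C(15,11)·0.30^11·0.70^4 = 0.00058
  k=12: C(15,12)·0.30^12·0.70^3 = 0.00008
Total = 0.01523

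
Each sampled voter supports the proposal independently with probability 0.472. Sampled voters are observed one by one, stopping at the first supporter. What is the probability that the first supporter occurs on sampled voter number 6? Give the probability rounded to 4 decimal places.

0.0194

Geometric (trials to first success), p = 0.472.
P(Y = 6) = (1−p)^5 · p = 0.041036 · 0.472 = 0.019369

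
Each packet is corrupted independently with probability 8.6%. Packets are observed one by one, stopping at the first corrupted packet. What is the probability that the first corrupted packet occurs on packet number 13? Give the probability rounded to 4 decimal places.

0.0292

Geometric (trials to first success), p = 0.086.
P(Y = 13) = (1−p)^12 · p = 0.3399 · 0.086 = 0.029232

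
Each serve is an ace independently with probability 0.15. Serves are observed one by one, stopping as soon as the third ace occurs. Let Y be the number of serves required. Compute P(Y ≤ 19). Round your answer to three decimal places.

0.559

Finishing within 19 serves ⇔ at least 3 successes in the first 19. With X ~ Binomial(19, 0.15), P(Y ≤ 19) = 1 − P(X ≤ 2).
  k=0: C(19,0)·0.15^0·0.85^19 = 0.04560
  k=1: C(19,1)·0.15^1·0.85^18 = 0.15289
  k=2: C(19,2)·0.15^2·0.85^17 = 0.24283
1 − 0.44132 = 0.55868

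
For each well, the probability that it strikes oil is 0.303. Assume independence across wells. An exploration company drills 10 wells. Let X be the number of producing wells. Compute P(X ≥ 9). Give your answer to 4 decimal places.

0.0002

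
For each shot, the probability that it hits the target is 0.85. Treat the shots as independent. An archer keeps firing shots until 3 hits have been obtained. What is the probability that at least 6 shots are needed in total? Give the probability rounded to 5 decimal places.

0.02661

Needing more than 5 shots ⇔ fewer than 3 successes in the first 5. With X ~ Binomial(5, 0.85), P(Y > 5) = P(X ≤ 2).
  k=0: C(5,0)·0.85^0·0.15^5 = 0.0000759
  k=1: C(5,1)·0.85^1·0.15^4 = 0.0021516
  k=2: C(5,2)·0.85^2·0.15^3 = 0.0243844
P(X ≤ 2) = 0.0266119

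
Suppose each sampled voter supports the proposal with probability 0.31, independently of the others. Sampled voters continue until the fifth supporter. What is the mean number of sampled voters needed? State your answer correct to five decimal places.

16.12903

Y = total sampled voters until the fifth success; negative binomial with r=5, p=0.31.
E[Y] = r / p = 5 / 0.31 = 16.1290323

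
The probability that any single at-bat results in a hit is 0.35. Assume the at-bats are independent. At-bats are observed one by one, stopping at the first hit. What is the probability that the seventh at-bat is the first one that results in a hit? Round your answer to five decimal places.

0.02640

Geometric (trials to first success), p = 0.35.
P(Y = 7) = (1−p)^6 · p = 0.075419 · 0.35 = 0.0263966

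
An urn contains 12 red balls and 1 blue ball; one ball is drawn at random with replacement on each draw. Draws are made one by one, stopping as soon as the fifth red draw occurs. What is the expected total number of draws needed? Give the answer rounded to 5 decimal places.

5.41667

Y = total draws until the fifth success; negative binomial with r=5, p=0.923077.
E[Y] = r / p = 5 / 0.923077 = 5.4166667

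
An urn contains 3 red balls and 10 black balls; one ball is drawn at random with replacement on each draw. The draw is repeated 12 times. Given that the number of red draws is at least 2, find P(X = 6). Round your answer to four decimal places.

0.0360

X ~ Binomial(12, 0.230769). Want P(X=6 | X≥2) = P(X=6) / P(X≥2).
P(X=6) = C(12,6)·0.230769^6·0.769231^6 = 0.028912
P(X≥2) = 1 − 0.042922 − 0.154519 = 0.802559
Ratio = 0.028912 / 0.802559 = 0.036025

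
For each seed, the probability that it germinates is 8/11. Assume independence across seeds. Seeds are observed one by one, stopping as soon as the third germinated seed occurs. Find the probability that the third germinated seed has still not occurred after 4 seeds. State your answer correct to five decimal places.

0.30059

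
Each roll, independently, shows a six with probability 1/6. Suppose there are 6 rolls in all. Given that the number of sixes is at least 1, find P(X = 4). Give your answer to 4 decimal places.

X ~ Binomial(6, 0.166667). Want P(X=4 | X≥1) = P(X=4) / P(X≥1).
P(X=4) = C(6,4)·0.166667^4·0.833333^2 = 0.008038
P(X≥1) = 1 − 0.334898 = 0.665102
Ratio = 0.008038 / 0.665102 = 0.012085

0.0121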